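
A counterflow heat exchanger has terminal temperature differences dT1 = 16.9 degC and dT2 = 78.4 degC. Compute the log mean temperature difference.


LMTD = (dT1 - dT2) / ln(dT1/dT2)
= (16.9 - 78.4) / ln(16.9 / 78.4) = -61.5 / -1.53451 = 40.08

40.08 degC


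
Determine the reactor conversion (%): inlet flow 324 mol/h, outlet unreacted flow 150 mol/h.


X = (F_in - F_out) / F_in * 100
Moles reacted = 324 - 150 = 174
X = 174 / 324 * 100
= 0.5370 * 100
= 53.70 %

53.70 %


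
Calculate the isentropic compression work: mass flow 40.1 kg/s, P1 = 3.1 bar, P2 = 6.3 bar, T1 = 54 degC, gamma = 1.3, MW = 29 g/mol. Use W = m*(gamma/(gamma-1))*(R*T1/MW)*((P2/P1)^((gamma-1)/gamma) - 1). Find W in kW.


Isentropic work: W = m*(gamma/(gamma-1))*(R*T1/MW)*((P2/P1)^((gamma-1)/gamma) - 1)
T1 = 54 + 273.15 = 327.15 K
Pressure ratio = 6.3 / 3.1 = 2.03226
Exponent = (1.3 - 1)/1.3 = 0.230769
(P2/P1)^exp - 1 = 2.03226^0.230769 - 1 = 0.177801
W = 40.1 * 1.3 / 0.3 * 8.314 * 327.15 / 29 * 0.177801 = 2898

2898 kW


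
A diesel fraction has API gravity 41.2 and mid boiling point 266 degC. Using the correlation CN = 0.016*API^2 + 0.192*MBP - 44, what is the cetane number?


CN = 0.016 * 41.2^2 + 0.192 * 266 - 44
CN = 27.15904 + 51.072 - 44 = 34.23104

34.23104


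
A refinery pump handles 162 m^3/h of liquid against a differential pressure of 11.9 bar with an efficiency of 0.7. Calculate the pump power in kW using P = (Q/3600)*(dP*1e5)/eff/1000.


Q = 162 / 3600 = 0.045 m^3/s
P = 0.045 * (11.9 * 1e5) / 0.7 / 1000 = 76.50

76.50 kW


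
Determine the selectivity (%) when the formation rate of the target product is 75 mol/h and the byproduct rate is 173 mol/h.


Selectivity = desired / (desired + undesired) * 100
Total products = 75 + 173 = 248 mol/h
S = 75 / 248 * 100
= 0.3024 * 100
= 30.24 %

30.24 %


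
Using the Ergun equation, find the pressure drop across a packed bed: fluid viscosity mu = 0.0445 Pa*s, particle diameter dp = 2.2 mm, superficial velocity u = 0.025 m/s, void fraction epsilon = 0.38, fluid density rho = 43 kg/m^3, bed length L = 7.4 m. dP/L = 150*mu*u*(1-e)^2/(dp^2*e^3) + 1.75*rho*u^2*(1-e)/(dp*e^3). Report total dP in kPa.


dp = 2.2 mm = 0.0022 m
Viscous term = 150*0.0445*0.025*(1-0.38)^2 / (0.0022^2*0.38^3) = 241534
Inertial term = 1.75*43*0.025^2*(1-0.38) / (0.0022*0.38^3) = 241.549
dP/L = 241534 + 241.549 = 241776 Pa/m
dP = 241776 * 7.4 / 1000 = 1789 kPa

1789 kPa


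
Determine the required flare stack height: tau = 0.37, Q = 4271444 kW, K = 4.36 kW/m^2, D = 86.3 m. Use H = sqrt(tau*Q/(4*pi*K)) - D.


tau*Q/(4*pi*K) = 0.37 * 4271444 / (4 * pi * 4.36) = 28845.6
sqrt(28845.6) = 169.84
H = 169.84 - 86.3 = 83.54

83.54 m


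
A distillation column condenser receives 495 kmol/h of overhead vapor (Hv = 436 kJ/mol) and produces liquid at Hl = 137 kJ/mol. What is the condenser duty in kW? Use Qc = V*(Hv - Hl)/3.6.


Qc = 495 * (436 - 137) / 3.6 = 495 * 299 / 3.6 = 41110

41110 kW


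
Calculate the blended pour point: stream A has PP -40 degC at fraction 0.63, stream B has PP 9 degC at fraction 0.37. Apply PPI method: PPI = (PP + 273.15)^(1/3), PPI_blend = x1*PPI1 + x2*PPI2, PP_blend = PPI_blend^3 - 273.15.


PPI_1 = (-40 + 273.15)^(1/3) = 6.15477
PPI_2 = (9 + 273.15)^(1/3) = 6.558835
PPI_blend = 0.63 * 6.15477 + 0.37 * 6.558835 = 6.304274
PP_blend = 6.304274^3 - 273.15 = 250.5563 - 273.15 = -22.59

-22.59 degC


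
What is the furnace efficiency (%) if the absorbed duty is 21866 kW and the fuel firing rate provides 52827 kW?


Furnace efficiency = Q_absorbed / Q_fuel * 100
= 21866 / 52827 * 100 = 41.39

41.39 %


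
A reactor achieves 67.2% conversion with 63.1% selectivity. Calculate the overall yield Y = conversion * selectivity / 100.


Overall yield = conversion (%) * selectivity (%) / 100
Conversion = 67.2%, Selectivity = 63.1%
Y = 67.2 * 63.1 / 100
= 42.4032 %

42.4032 %


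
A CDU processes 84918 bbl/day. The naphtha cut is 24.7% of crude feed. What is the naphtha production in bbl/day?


Crude throughput = 84918 bbl/day
Fraction yield = 24.7%
yield = throughput * fraction / 100
yield = 84918 * 24.7 / 100 = 20974.746

20974.746 bbl/day


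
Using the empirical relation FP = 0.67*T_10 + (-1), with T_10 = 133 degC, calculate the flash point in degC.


FP = 0.67 * 133 + (-1) = 88.11

88.11 degC


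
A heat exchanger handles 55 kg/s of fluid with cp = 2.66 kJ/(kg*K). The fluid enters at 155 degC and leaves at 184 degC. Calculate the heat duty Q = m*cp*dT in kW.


Q = m_dot * cp * delta_T
delta_T = 184 - 155 = 29 K
Q = 55 * 2.66 * 29
= 146.3 * 29
= 4242.7 kW

4242.7 kW


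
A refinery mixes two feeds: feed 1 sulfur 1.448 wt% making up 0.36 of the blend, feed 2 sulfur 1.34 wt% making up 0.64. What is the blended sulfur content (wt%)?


Linear sulfur blending: S_blend = x1*S1 + x2*S2
Contribution 1: 0.36 * 1.448 = 0.52128 wt%
Contribution 2: 0.64 * 1.34 = 0.8576 wt%
S_blend = 0.52128 + 0.8576 = 1.37888

1.37888 wt%


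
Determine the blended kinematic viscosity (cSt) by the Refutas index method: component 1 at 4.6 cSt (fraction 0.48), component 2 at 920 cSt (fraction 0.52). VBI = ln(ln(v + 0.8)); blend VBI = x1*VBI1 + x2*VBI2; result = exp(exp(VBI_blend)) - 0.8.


Refutas method: VBN_i = 14.534*ln(ln(visc_i + 0.8)) + 10.975, blended linearly by mass fraction; since VBN is linear in VBI_i = ln(ln(visc_i + 0.8)) and the fractions sum to 1, blend VBI directly: visc = exp(exp(VBI_blend)) - 0.8
VBI_1 = ln(ln(4.6 + 0.8)) = 0.522595
VBI_2 = ln(ln(920 + 0.8)) = 1.92063
VBI_blend = 0.48 * 0.522595 + 0.52 * 1.92063 = 1.24957
visc_blend = exp(exp(1.24957)) - 0.8 = 31.95

31.95 cSt


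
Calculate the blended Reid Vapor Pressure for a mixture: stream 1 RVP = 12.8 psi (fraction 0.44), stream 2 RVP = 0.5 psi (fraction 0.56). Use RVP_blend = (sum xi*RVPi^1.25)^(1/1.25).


Chevron index: RVP_blend = (sum xi*RVPi^1.25)^(1/1.25)
RVP^1.25 terms: 0.44 * 12.8^1.25 + 0.56 * 0.5^1.25 = 10.8883
RVP_blend = 10.8883^(1/1.25) = 6.754

6.754 psi


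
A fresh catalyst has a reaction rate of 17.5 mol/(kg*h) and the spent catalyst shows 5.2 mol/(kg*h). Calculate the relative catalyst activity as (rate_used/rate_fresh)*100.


Activity (%) = (rate_used / rate_fresh) * 100
rate_used = 5.2, rate_fresh = 17.5
= (5.2 / 17.5) * 100
= 0.2971 * 100 = 29.71

29.71 %


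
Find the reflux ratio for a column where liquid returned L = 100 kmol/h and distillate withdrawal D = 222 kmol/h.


Reflux ratio definition: R = L / D (liquid returned / distillate withdrawn)
L = 100 kmol/h, D = 222 kmol/h
R = 100 / 222 = 0.4505

0.4505


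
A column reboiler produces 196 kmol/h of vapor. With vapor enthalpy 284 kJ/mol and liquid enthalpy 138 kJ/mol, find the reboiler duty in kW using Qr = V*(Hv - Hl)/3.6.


Qr = 196 * (284 - 138) / 3.6 = 196 * 146 / 3.6 = 7949

7949 kW


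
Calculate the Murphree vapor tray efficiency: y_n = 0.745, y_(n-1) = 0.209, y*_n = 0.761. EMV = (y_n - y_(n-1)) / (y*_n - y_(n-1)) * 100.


Murphree vapor efficiency: EMV = (y_n - y_(n-1)) / (y*_n - y_(n-1)) * 100
EMV = (0.745 - 0.209) / (0.761 - 0.209) * 100 = 0.536 / 0.552 * 100 = 97.10

97.10 %


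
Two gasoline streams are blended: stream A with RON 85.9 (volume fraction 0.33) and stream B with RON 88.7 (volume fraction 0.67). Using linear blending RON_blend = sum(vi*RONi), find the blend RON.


Linear blending: RON_blend = sum(vi * RONi)
Contribution 1: 0.33 * 85.9 = 28.347
Contribution 2: 0.67 * 88.7 = 59.429
RON_blend = 28.347 + 59.429 = 87.776

87.776


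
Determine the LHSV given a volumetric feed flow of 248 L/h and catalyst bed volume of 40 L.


LHSV = volumetric feed rate / catalyst volume
= 248 L/h / 40 L
= 6.200 h^-1

6.200 h^-1


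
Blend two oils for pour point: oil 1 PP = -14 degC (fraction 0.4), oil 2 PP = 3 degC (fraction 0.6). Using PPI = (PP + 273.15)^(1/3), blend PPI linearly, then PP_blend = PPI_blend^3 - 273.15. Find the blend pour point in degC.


PPI_1 = (-14 + 273.15)^(1/3) = 6.375541
PPI_2 = (3 + 273.15)^(1/3) = 6.512009
PPI_blend = 0.4 * 6.375541 + 0.6 * 6.512009 = 6.457422
PP_blend = 6.457422^3 - 273.15 = 269.2635 - 273.15 = -3.89

-3.89 degC


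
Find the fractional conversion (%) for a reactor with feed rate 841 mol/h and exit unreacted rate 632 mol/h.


X = (F_in - F_out) / F_in * 100
Moles reacted = 841 - 632 = 209
X = 209 / 841 * 100
= 0.2485 * 100
= 24.85 %

24.85 %


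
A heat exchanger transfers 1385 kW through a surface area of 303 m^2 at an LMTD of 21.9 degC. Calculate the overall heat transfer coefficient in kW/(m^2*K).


From Q = U*A*LMTD, U = Q / (A * LMTD)
U = 1385 / (303 * 21.9) = 1385 / 6635.7 = 0.2087

0.2087 kW/(m^2*K)


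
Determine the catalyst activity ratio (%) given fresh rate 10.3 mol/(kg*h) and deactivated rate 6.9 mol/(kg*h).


Activity (%) = (rate_used / rate_fresh) * 100
rate_used = 6.9, rate_fresh = 10.3
= (6.9 / 10.3) * 100
= 0.6699 * 100 = 66.99

66.99 %


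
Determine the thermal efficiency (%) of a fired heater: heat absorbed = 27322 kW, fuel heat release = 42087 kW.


Furnace efficiency = Q_absorbed / Q_fuel * 100
= 27322 / 42087 * 100 = 64.92

64.92 %


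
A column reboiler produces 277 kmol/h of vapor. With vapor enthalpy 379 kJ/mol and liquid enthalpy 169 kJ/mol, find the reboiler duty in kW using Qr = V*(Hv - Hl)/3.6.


Qr = 277 * (379 - 169) / 3.6 = 277 * 210 / 3.6 = 16160

16160 kW


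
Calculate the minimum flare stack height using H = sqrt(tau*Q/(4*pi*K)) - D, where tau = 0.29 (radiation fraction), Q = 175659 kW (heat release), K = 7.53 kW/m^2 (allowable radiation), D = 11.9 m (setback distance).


tau*Q/(4*pi*K) = 0.29 * 175659 / (4 * pi * 7.53) = 538.349
sqrt(538.349) = 23.2023
H = 23.2023 - 11.9 = 11.30

11.30 m


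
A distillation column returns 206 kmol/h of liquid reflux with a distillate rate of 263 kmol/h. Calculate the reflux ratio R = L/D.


Reflux ratio definition: R = L / D (liquid returned / distillate withdrawn)
L = 206 kmol/h, D = 263 kmol/h
R = 206 / 263 = 0.7833

0.7833


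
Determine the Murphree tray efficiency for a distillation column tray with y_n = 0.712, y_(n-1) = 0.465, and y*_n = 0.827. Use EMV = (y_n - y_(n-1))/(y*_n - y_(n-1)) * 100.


Murphree vapor efficiency: EMV = (y_n - y_(n-1)) / (y*_n - y_(n-1)) * 100
EMV = (0.712 - 0.465) / (0.827 - 0.465) * 100 = 0.247 / 0.362 * 100 = 68.23

68.23 %


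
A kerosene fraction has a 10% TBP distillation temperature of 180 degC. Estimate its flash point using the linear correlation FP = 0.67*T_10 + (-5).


FP = 0.67 * 180 + (-5) = 115.6

115.6 degC


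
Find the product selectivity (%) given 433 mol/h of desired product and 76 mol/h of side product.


Selectivity = desired / (desired + undesired) * 100
Total products = 433 + 76 = 509 mol/h
S = 433 / 509 * 100
= 0.8507 * 100
= 85.07 %

85.07 %


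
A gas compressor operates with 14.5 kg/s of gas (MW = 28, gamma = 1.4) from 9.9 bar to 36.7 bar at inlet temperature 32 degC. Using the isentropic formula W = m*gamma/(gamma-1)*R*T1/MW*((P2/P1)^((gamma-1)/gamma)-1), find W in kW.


Isentropic work: W = m*(gamma/(gamma-1))*(R*T1/MW)*((P2/P1)^((gamma-1)/gamma) - 1)
T1 = 32 + 273.15 = 305.15 K
Pressure ratio = 36.7 / 9.9 = 3.70707
Exponent = (1.4 - 1)/1.4 = 0.285714
(P2/P1)^exp - 1 = 3.70707^0.285714 - 1 = 0.454052
W = 14.5 * 1.4 / 0.4 * 8.314 * 305.15 / 28 * 0.454052 = 2088

2088 kW


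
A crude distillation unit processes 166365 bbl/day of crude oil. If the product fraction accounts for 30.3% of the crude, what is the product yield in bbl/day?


Crude throughput = 166365 bbl/day
Fraction yield = 30.3%
yield = throughput * fraction / 100
yield = 166365 * 30.3 / 100 = 50408.595

50408.595 bbl/day


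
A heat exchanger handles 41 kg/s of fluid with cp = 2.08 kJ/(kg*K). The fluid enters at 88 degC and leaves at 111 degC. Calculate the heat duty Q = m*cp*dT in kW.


Q = m_dot * cp * delta_T
delta_T = 111 - 88 = 23 K
Q = 41 * 2.08 * 23
= 85.28 * 23
= 1961.44 kW

1961.44 kW


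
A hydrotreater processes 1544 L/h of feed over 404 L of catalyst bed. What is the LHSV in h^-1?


LHSV = volumetric feed rate / catalyst volume
= 1544 L/h / 404 L
= 3.822 h^-1

3.822 h^-1


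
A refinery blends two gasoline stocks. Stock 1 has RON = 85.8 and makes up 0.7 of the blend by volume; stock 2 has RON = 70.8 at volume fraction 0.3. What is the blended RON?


Linear blending: RON_blend = sum(vi * RONi)
Contribution 1: 0.7 * 85.8 = 60.06
Contribution 2: 0.3 * 70.8 = 21.24
RON_blend = 60.06 + 21.24 = 81.3

81.3


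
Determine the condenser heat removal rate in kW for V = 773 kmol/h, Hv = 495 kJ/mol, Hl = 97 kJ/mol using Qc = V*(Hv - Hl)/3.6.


Qc = 773 * (495 - 97) / 3.6 = 773 * 398 / 3.6 = 85460

85460 kW


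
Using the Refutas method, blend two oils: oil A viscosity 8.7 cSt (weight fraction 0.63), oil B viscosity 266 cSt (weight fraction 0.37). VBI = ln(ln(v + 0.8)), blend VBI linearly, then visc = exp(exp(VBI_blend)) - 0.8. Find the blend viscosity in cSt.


Refutas method: VBN_i = 14.534*ln(ln(visc_i + 0.8)) + 10.975, blended linearly by mass fraction; since VBN is linear in VBI_i = ln(ln(visc_i + 0.8)) and the fractions sum to 1, blend VBI directly: visc = exp(exp(VBI_blend)) - 0.8
VBI_1 = ln(ln(8.7 + 0.8)) = 0.811504
VBI_2 = ln(ln(266 + 0.8)) = 1.72035
VBI_blend = 0.63 * 0.811504 + 0.37 * 1.72035 = 1.14778
visc_blend = exp(exp(1.14778)) - 0.8 = 22.56

22.56 cSt


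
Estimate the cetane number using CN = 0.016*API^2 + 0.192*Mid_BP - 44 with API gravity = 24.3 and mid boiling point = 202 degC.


CN = 0.016 * 24.3^2 + 0.192 * 202 - 44
CN = 9.44784 + 38.784 - 44 = 4.23184

4.23184


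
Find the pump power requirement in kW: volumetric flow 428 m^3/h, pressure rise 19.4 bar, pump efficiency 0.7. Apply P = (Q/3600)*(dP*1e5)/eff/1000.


Q = 428 / 3600 = 0.118889 m^3/s
P = 0.118889 * (19.4 * 1e5) / 0.7 / 1000 = 329.5

329.5 kW


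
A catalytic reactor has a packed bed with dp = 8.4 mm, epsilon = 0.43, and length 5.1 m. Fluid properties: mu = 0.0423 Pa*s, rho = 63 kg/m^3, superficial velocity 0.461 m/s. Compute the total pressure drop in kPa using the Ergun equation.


dp = 8.4 mm = 0.0084 m
Viscous term = 150*0.0423*0.461*(1-0.43)^2 / (0.0084^2*0.43^3) = 169402
Inertial term = 1.75*63*0.461^2*(1-0.43) / (0.0084*0.43^3) = 19997.3
dP/L = 169402 + 19997.3 = 189399 Pa/m
dP = 189399 * 5.1 / 1000 = 965.9 kPa

965.9 kPa


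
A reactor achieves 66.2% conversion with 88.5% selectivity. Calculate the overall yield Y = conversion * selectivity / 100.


Overall yield = conversion (%) * selectivity (%) / 100
Conversion = 66.2%, Selectivity = 88.5%
Y = 66.2 * 88.5 / 100
= 58.587 %

58.587 %


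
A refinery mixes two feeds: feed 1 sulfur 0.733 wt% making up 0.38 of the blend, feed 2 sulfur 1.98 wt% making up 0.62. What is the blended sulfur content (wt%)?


Linear sulfur blending: S_blend = x1*S1 + x2*S2
Contribution 1: 0.38 * 0.733 = 0.27854 wt%
Contribution 2: 0.62 * 1.98 = 1.2276 wt%
S_blend = 0.27854 + 1.2276 = 1.50614

1.50614 wt%


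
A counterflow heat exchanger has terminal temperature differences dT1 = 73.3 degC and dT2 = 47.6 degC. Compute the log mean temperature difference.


LMTD = (dT1 - dT2) / ln(dT1/dT2)
= (73.3 - 47.6) / ln(73.3 / 47.6) = 25.7 / 0.431728 = 59.53

59.53 degC


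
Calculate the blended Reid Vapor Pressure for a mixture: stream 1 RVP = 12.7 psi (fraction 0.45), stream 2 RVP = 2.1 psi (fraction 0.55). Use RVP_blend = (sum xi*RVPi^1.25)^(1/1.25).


Chevron index: RVP_blend = (sum xi*RVPi^1.25)^(1/1.25)
RVP^1.25 terms: 0.45 * 12.7^1.25 + 0.55 * 2.1^1.25 = 12.179
RVP_blend = 12.179^(1/1.25) = 7.387

7.387 psi


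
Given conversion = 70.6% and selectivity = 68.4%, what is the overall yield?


Overall yield = conversion (%) * selectivity (%) / 100
Conversion = 70.6%, Selectivity = 68.4%
Y = 70.6 * 68.4 / 100
= 48.2904 %

48.2904 %


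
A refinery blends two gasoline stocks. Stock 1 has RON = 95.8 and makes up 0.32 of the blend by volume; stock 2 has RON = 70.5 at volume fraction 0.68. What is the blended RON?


Linear blending: RON_blend = sum(vi * RONi)
Contribution 1: 0.32 * 95.8 = 30.656
Contribution 2: 0.68 * 70.5 = 47.94
RON_blend = 30.656 + 47.94 = 78.596

78.596


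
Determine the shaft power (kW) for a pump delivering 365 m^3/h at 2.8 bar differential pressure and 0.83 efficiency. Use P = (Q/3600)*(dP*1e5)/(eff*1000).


Q = 365 / 3600 = 0.101389 m^3/s
P = 0.101389 * (2.8 * 1e5) / 0.83 / 1000 = 34.20

34.20 kW


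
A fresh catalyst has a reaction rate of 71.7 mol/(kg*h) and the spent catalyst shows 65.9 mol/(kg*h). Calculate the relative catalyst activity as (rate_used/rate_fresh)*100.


Activity (%) = (rate_used / rate_fresh) * 100
rate_used = 65.9, rate_fresh = 71.7
= (65.9 / 71.7) * 100
= 0.9191 * 100 = 91.91

91.91 %


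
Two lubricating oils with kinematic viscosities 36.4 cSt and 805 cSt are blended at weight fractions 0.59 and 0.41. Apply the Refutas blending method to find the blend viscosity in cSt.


Refutas method: VBN_i = 14.534*ln(ln(visc_i + 0.8)) + 10.975, blended linearly by mass fraction; since VBN is linear in VBI_i = ln(ln(visc_i + 0.8)) and the fractions sum to 1, blend VBI directly: visc = exp(exp(VBI_blend)) - 0.8
VBI_1 = ln(ln(36.4 + 0.8)) = 1.28545
VBI_2 = ln(ln(805 + 0.8)) = 1.90089
VBI_blend = 0.59 * 1.28545 + 0.41 * 1.90089 = 1.53778
visc_blend = exp(exp(1.53778)) - 0.8 = 104.2

104.2 cSt


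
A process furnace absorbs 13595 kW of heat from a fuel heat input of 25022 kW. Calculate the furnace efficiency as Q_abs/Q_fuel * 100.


Furnace efficiency = Q_absorbed / Q_fuel * 100
= 13595 / 25022 * 100 = 54.33

54.33 %


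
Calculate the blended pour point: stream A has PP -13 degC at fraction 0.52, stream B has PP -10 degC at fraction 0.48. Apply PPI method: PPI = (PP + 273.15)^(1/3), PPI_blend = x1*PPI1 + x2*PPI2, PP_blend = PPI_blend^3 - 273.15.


PPI_1 = (-13 + 273.15)^(1/3) = 6.383731
PPI_2 = (-10 + 273.15)^(1/3) = 6.408176
PPI_blend = 0.52 * 6.383731 + 0.48 * 6.408176 = 6.395465
PP_blend = 6.395465^3 - 273.15 = 261.5871 - 273.15 = -11.56

-11.56 degC


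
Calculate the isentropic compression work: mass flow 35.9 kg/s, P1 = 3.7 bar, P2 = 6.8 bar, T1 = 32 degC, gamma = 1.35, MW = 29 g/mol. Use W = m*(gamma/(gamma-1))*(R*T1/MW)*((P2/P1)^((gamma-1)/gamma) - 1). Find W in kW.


Isentropic work: W = m*(gamma/(gamma-1))*(R*T1/MW)*((P2/P1)^((gamma-1)/gamma) - 1)
T1 = 32 + 273.15 = 305.15 K
Pressure ratio = 6.8 / 3.7 = 1.83784
Exponent = (1.35 - 1)/1.35 = 0.259259
(P2/P1)^exp - 1 = 1.83784^0.259259 - 1 = 0.170912
W = 35.9 * 1.35 / 0.35 * 8.314 * 305.15 / 29 * 0.170912 = 2070

2070 kW


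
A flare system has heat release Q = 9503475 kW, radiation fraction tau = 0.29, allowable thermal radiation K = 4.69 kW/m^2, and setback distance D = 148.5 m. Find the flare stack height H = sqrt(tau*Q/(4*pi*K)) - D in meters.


tau*Q/(4*pi*K) = 0.29 * 9503475 / (4 * pi * 4.69) = 46762.5
sqrt(46762.5) = 216.246
H = 216.246 - 148.5 = 67.75

67.75 m


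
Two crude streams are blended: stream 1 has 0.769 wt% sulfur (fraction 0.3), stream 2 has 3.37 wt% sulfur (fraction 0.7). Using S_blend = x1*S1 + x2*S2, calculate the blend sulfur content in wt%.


Linear sulfur blending: S_blend = x1*S1 + x2*S2
Contribution 1: 0.3 * 0.769 = 0.2307 wt%
Contribution 2: 0.7 * 3.37 = 2.359 wt%
S_blend = 0.2307 + 2.359 = 2.5897

2.5897 wt%


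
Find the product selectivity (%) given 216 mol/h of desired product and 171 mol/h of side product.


Selectivity = desired / (desired + undesired) * 100
Total products = 216 + 171 = 387 mol/h
S = 216 / 387 * 100
= 0.5581 * 100
= 55.81 %

55.81 %


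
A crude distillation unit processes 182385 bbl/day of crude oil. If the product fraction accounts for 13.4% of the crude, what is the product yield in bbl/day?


Crude throughput = 182385 bbl/day
Fraction yield = 13.4%
yield = throughput * fraction / 100
yield = 182385 * 13.4 / 100 = 24439.59

24439.59 bbl/day


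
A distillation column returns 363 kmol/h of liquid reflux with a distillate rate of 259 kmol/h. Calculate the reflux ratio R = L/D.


Reflux ratio definition: R = L / D (liquid returned / distillate withdrawn)
L = 363 kmol/h, D = 259 kmol/h
R = 363 / 259 = 1.402

1.402


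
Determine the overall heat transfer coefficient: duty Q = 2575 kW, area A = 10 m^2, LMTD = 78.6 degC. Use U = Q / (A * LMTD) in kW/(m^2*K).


From Q = U*A*LMTD, U = Q / (A * LMTD)
U = 2575 / (10 * 78.6) = 2575 / 786 = 3.276

3.276 kW/(m^2*K)


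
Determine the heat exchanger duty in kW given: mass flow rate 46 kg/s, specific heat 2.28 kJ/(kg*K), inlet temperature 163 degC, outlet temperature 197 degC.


Q = m_dot * cp * delta_T
delta_T = 197 - 163 = 34 K
Q = 46 * 2.28 * 34
= 104.88 * 34
= 3565.92 kW

3565.92 kW


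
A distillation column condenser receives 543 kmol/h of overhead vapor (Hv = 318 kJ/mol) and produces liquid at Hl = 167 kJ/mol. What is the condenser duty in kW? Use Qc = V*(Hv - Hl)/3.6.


Qc = 543 * (318 - 167) / 3.6 = 543 * 151 / 3.6 = 22780

22780 kW


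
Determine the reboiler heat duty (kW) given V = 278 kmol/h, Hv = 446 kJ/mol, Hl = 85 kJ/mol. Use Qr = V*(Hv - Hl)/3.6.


Qr = 278 * (446 - 85) / 3.6 = 278 * 361 / 3.6 = 27880

27880 kW


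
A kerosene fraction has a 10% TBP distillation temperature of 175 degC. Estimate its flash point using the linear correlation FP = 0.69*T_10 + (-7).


FP = 0.69 * 175 + (-7) = 113.75

113.75 degC


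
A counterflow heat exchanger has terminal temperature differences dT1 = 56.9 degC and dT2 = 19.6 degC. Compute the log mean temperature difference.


LMTD = (dT1 - dT2) / ln(dT1/dT2)
= (56.9 - 19.6) / ln(56.9 / 19.6) = 37.3 / 1.06577 = 35.00

35.00 degC


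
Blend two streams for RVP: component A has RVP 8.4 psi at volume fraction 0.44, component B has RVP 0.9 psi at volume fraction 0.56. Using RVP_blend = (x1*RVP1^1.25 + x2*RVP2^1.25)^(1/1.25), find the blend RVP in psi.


Chevron index: RVP_blend = (sum xi*RVPi^1.25)^(1/1.25)
RVP^1.25 terms: 0.44 * 8.4^1.25 + 0.56 * 0.9^1.25 = 6.78309
RVP_blend = 6.78309^(1/1.25) = 4.625

4.625 psi


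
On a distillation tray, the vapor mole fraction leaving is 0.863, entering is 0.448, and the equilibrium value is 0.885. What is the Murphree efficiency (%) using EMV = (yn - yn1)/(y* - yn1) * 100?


Murphree vapor efficiency: EMV = (y_n - y_(n-1)) / (y*_n - y_(n-1)) * 100
EMV = (0.863 - 0.448) / (0.885 - 0.448) * 100 = 0.415 / 0.437 * 100 = 94.97

94.97 %


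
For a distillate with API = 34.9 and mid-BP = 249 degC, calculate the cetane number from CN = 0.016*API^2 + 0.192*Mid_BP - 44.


CN = 0.016 * 34.9^2 + 0.192 * 249 - 44
CN = 19.48816 + 47.808 - 44 = 23.29616

23.29616


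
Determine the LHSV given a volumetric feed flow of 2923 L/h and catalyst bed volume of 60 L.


LHSV = volumetric feed rate / catalyst volume
= 2923 L/h / 60 L
= 48.72 h^-1

48.72 h^-1


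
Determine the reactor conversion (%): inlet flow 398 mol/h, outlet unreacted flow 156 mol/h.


X = (F_in - F_out) / F_in * 100
Moles reacted = 398 - 156 = 242
X = 242 / 398 * 100
= 0.6080 * 100
= 60.80 %

60.80 %


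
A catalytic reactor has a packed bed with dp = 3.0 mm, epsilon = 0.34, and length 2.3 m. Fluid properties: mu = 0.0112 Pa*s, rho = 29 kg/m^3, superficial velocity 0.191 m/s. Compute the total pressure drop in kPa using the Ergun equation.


dp = 3.0 mm = 0.003 m
Viscous term = 150*0.0112*0.191*(1-0.34)^2 / (0.003^2*0.34^3) = 395140
Inertial term = 1.75*29*0.191^2*(1-0.34) / (0.003*0.34^3) = 10363.1
dP/L = 395140 + 10363.1 = 405503 Pa/m
dP = 405503 * 2.3 / 1000 = 932.7 kPa

932.7 kPa


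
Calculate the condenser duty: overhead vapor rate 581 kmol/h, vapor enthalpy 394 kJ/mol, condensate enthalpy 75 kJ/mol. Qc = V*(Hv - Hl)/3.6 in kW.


Qc = 581 * (394 - 75) / 3.6 = 581 * 319 / 3.6 = 51480

51480 kW


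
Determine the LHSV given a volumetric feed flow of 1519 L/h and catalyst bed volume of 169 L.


LHSV = volumetric feed rate / catalyst volume
= 1519 L/h / 169 L
= 8.988 h^-1

8.988 h^-1


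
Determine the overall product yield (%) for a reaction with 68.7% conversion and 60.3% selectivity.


Overall yield = conversion (%) * selectivity (%) / 100
Conversion = 68.7%, Selectivity = 60.3%
Y = 68.7 * 60.3 / 100
= 41.4261 %

41.4261 %


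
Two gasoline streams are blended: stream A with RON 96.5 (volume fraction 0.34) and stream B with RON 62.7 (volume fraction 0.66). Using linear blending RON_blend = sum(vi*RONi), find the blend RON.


Linear blending: RON_blend = sum(vi * RONi)
Contribution 1: 0.34 * 96.5 = 32.81
Contribution 2: 0.66 * 62.7 = 41.382
RON_blend = 32.81 + 41.382 = 74.192

74.192


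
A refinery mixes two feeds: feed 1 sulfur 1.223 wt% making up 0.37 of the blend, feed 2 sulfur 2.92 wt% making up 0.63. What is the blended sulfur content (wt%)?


Linear sulfur blending: S_blend = x1*S1 + x2*S2
Contribution 1: 0.37 * 1.223 = 0.45251 wt%
Contribution 2: 0.63 * 2.92 = 1.8396 wt%
S_blend = 0.45251 + 1.8396 = 2.29211

2.29211 wt%


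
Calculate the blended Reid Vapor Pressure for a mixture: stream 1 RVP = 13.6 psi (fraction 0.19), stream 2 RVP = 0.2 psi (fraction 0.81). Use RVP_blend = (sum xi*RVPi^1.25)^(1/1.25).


Chevron index: RVP_blend = (sum xi*RVPi^1.25)^(1/1.25)
RVP^1.25 terms: 0.19 * 13.6^1.25 + 0.81 * 0.2^1.25 = 5.07057
RVP_blend = 5.07057^(1/1.25) = 3.665

3.665 psi


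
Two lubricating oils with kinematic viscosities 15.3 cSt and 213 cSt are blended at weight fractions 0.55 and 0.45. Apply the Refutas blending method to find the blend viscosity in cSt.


Refutas method: VBN_i = 14.534*ln(ln(visc_i + 0.8)) + 10.975, blended linearly by mass fraction; since VBN is linear in VBI_i = ln(ln(visc_i + 0.8)) and the fractions sum to 1, blend VBI directly: visc = exp(exp(VBI_blend)) - 0.8
VBI_1 = ln(ln(15.3 + 0.8)) = 1.02203
VBI_2 = ln(ln(213 + 0.8)) = 1.6799
VBI_blend = 0.55 * 1.02203 + 0.45 * 1.6799 = 1.31807
visc_blend = exp(exp(1.31807)) - 0.8 = 41.14

41.14 cSt


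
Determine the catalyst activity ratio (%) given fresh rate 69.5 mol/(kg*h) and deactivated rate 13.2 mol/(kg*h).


Activity (%) = (rate_used / rate_fresh) * 100
rate_used = 13.2, rate_fresh = 69.5
= (13.2 / 69.5) * 100
= 0.1899 * 100 = 18.99

18.99 %


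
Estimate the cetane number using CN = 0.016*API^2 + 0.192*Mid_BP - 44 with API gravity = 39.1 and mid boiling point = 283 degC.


CN = 0.016 * 39.1^2 + 0.192 * 283 - 44
CN = 24.46096 + 54.336 - 44 = 34.79696

34.79696


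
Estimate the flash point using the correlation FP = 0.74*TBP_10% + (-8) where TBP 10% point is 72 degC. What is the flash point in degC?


FP = 0.74 * 72 + (-8) = 45.28

45.28 degC


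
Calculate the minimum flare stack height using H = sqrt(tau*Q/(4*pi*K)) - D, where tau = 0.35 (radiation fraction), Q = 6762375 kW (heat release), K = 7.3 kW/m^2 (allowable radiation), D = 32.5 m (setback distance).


tau*Q/(4*pi*K) = 0.35 * 6762375 / (4 * pi * 7.3) = 25800.9
sqrt(25800.9) = 160.627
H = 160.627 - 32.5 = 128.1

128.1 m


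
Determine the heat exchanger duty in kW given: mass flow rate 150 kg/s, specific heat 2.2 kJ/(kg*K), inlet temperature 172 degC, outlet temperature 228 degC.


Q = m_dot * cp * delta_T
delta_T = 228 - 172 = 56 K
Q = 150 * 2.2 * 56
= 330 * 56
= 18480 kW

18480 kW


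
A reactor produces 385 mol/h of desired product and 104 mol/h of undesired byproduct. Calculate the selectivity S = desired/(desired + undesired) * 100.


Selectivity = desired / (desired + undesired) * 100
Total products = 385 + 104 = 489 mol/h
S = 385 / 489 * 100
= 0.7873 * 100
= 78.73 %

78.73 %


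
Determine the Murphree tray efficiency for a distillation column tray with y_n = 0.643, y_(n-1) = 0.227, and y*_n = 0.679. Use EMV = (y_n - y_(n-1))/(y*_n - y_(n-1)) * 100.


Murphree vapor efficiency: EMV = (y_n - y_(n-1)) / (y*_n - y_(n-1)) * 100
EMV = (0.643 - 0.227) / (0.679 - 0.227) * 100 = 0.416 / 0.452 * 100 = 92.04

92.04 %


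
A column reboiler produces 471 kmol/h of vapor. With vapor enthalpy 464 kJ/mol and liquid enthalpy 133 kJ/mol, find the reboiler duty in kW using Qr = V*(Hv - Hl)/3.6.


Qr = 471 * (464 - 133) / 3.6 = 471 * 331 / 3.6 = 43310

43310 kW


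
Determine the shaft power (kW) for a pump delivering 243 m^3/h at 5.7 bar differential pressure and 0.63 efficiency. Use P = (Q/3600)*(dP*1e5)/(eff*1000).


Q = 243 / 3600 = 0.0675 m^3/s
P = 0.0675 * (5.7 * 1e5) / 0.63 / 1000 = 61.07

61.07 kW


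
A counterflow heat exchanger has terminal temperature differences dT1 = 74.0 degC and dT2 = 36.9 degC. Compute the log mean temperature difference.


LMTD = (dT1 - dT2) / ln(dT1/dT2)
= (74.0 - 36.9) / ln(74.0 / 36.9) = 37.1 / 0.695854 = 53.32

53.32 degC


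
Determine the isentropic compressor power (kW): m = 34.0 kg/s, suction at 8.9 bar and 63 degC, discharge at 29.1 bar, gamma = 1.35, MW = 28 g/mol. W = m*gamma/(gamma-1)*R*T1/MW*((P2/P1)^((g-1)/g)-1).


Isentropic work: W = m*(gamma/(gamma-1))*(R*T1/MW)*((P2/P1)^((gamma-1)/gamma) - 1)
T1 = 63 + 273.15 = 336.15 K
Pressure ratio = 29.1 / 8.9 = 3.26966
Exponent = (1.35 - 1)/1.35 = 0.259259
(P2/P1)^exp - 1 = 3.26966^0.259259 - 1 = 0.359532
W = 34.0 * 1.35 / 0.35 * 8.314 * 336.15 / 28 * 0.359532 = 4706

4706 kW


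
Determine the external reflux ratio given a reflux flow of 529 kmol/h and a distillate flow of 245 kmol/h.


Reflux ratio definition: R = L / D (liquid returned / distillate withdrawn)
L = 529 kmol/h, D = 245 kmol/h
R = 529 / 245 = 2.159

2.159


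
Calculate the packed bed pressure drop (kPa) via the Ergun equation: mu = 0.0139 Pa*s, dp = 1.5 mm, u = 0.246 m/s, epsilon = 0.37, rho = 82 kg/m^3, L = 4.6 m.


dp = 1.5 mm = 0.0015 m
Viscous term = 150*0.0139*0.246*(1-0.37)^2 / (0.0015^2*0.37^3) = 1786220
Inertial term = 1.75*82*0.246^2*(1-0.37) / (0.0015*0.37^3) = 72005.6
dP/L = 1786220 + 72005.6 = 1858230 Pa/m
dP = 1858230 * 4.6 / 1000 = 8548 kPa

8548 kPa


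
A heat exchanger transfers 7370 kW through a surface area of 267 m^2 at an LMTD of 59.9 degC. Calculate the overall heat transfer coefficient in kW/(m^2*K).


From Q = U*A*LMTD, U = Q / (A * LMTD)
U = 7370 / (267 * 59.9) = 7370 / 15993.3 = 0.4608

0.4608 kW/(m^2*K)


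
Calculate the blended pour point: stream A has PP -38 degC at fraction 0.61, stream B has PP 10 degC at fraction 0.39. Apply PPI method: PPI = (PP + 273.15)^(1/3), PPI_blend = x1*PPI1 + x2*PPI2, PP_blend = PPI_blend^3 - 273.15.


PPI_1 = (-38 + 273.15)^(1/3) = 6.172318
PPI_2 = (10 + 273.15)^(1/3) = 6.566574
PPI_blend = 0.61 * 6.172318 + 0.39 * 6.566574 = 6.326078
PP_blend = 6.326078^3 - 273.15 = 253.165 - 273.15 = -19.98

-19.98 degC


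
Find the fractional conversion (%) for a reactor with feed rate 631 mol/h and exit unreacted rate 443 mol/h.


X = (F_in - F_out) / F_in * 100
Moles reacted = 631 - 443 = 188
X = 188 / 631 * 100
= 0.2979 * 100
= 29.79 %

29.79 %


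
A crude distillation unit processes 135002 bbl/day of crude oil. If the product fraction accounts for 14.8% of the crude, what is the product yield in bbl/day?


Crude throughput = 135002 bbl/day
Fraction yield = 14.8%
yield = throughput * fraction / 100
yield = 135002 * 14.8 / 100 = 19980.296

19980.296 bbl/day


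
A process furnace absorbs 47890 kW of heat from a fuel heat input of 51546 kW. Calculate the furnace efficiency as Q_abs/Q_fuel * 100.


Furnace efficiency = Q_absorbed / Q_fuel * 100
= 47890 / 51546 * 100 = 92.91

92.91 %


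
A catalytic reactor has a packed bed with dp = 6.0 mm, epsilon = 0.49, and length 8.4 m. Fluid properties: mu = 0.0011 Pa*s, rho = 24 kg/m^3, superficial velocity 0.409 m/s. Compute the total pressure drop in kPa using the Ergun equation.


dp = 6.0 mm = 0.006 m
Viscous term = 150*0.0011*0.409*(1-0.49)^2 / (0.006^2*0.49^3) = 4144.35
Inertial term = 1.75*24*0.409^2*(1-0.49) / (0.006*0.49^3) = 5076.06
dP/L = 4144.35 + 5076.06 = 9220.41 Pa/m
dP = 9220.41 * 8.4 / 1000 = 77.45 kPa

77.45 kPa


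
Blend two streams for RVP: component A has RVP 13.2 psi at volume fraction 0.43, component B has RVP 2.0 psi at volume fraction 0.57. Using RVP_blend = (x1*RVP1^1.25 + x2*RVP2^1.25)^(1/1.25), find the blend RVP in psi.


Chevron index: RVP_blend = (sum xi*RVPi^1.25)^(1/1.25)
RVP^1.25 terms: 0.43 * 13.2^1.25 + 0.57 * 2.0^1.25 = 12.1747
RVP_blend = 12.1747^(1/1.25) = 7.385

7.385 psi


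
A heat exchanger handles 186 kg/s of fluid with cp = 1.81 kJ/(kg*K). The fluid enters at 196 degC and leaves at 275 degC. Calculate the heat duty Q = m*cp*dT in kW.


Q = m_dot * cp * delta_T
delta_T = 275 - 196 = 79 K
Q = 186 * 1.81 * 79
= 336.66 * 79
= 26596.14 kW

26596.14 kW


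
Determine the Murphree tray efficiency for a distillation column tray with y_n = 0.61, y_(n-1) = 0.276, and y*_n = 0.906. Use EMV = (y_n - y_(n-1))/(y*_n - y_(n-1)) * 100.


Murphree vapor efficiency: EMV = (y_n - y_(n-1)) / (y*_n - y_(n-1)) * 100
EMV = (0.61 - 0.276) / (0.906 - 0.276) * 100 = 0.334 / 0.63 * 100 = 53.02

53.02 %


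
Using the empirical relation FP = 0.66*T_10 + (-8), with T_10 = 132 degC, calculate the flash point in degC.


FP = 0.66 * 132 + (-8) = 79.12

79.12 degC


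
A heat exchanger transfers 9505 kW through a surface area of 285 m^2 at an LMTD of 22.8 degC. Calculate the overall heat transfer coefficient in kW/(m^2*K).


From Q = U*A*LMTD, U = Q / (A * LMTD)
U = 9505 / (285 * 22.8) = 9505 / 6498 = 1.463

1.463 kW/(m^2*K)


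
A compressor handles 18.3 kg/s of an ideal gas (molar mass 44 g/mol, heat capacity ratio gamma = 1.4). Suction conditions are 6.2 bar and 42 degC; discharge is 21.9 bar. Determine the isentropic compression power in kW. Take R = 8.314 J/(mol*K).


Isentropic work: W = m*(gamma/(gamma-1))*(R*T1/MW)*((P2/P1)^((gamma-1)/gamma) - 1)
T1 = 42 + 273.15 = 315.15 K
Pressure ratio = 21.9 / 6.2 = 3.53226
Exponent = (1.4 - 1)/1.4 = 0.285714
(P2/P1)^exp - 1 = 3.53226^0.285714 - 1 = 0.434123
W = 18.3 * 1.4 / 0.4 * 8.314 * 315.15 / 44 * 0.434123 = 1656

1656 kW


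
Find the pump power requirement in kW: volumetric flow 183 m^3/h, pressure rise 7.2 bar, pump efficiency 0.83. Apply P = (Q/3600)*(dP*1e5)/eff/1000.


Q = 183 / 3600 = 0.0508333 m^3/s
P = 0.0508333 * (7.2 * 1e5) / 0.83 / 1000 = 44.10

44.10 kW


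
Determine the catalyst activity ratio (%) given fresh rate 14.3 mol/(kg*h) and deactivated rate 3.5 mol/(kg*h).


Activity (%) = (rate_used / rate_fresh) * 100
rate_used = 3.5, rate_fresh = 14.3
= (3.5 / 14.3) * 100
= 0.2448 * 100 = 24.48

24.48 %


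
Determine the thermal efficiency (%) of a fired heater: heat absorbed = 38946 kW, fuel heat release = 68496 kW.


Furnace efficiency = Q_absorbed / Q_fuel * 100
= 38946 / 68496 * 100 = 56.86

56.86 %


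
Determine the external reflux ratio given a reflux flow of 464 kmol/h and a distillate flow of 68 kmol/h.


Reflux ratio definition: R = L / D (liquid returned / distillate withdrawn)
L = 464 kmol/h, D = 68 kmol/h
R = 464 / 68 = 6.824

6.824


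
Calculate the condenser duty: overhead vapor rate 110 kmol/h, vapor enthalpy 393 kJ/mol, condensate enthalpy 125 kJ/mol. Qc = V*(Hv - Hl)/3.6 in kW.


Qc = 110 * (393 - 125) / 3.6 = 110 * 268 / 3.6 = 8189

8189 kW


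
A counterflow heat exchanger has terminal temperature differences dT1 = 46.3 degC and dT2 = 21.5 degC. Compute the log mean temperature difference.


LMTD = (dT1 - dT2) / ln(dT1/dT2)
= (46.3 - 21.5) / ln(46.3 / 21.5) = 24.8 / 0.767089 = 32.33

32.33 degC


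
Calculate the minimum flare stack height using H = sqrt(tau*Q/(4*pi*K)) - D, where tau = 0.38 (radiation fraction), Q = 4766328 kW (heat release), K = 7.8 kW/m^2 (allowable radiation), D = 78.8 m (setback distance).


tau*Q/(4*pi*K) = 0.38 * 4766328 / (4 * pi * 7.8) = 18478.3
sqrt(18478.3) = 135.935
H = 135.935 - 78.8 = 57.14

57.14 m


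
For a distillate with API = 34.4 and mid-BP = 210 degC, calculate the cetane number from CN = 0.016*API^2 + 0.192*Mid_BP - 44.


CN = 0.016 * 34.4^2 + 0.192 * 210 - 44
CN = 18.93376 + 40.32 - 44 = 15.25376

15.25376


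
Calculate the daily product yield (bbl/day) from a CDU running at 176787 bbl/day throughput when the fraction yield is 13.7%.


Crude throughput = 176787 bbl/day
Fraction yield = 13.7%
yield = throughput * fraction / 100
yield = 176787 * 13.7 / 100 = 24219.819

24219.819 bbl/day


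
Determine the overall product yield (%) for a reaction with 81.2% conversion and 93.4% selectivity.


Overall yield = conversion (%) * selectivity (%) / 100
Conversion = 81.2%, Selectivity = 93.4%
Y = 81.2 * 93.4 / 100
= 75.8408 %

75.8408 %


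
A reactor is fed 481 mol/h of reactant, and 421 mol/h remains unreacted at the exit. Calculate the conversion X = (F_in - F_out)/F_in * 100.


X = (F_in - F_out) / F_in * 100
Moles reacted = 481 - 421 = 60
X = 60 / 481 * 100
= 0.1247 * 100
= 12.47 %

12.47 %


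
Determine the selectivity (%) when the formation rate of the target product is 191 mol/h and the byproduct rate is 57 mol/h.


Selectivity = desired / (desired + undesired) * 100
Total products = 191 + 57 = 248 mol/h
S = 191 / 248 * 100
= 0.7702 * 100
= 77.02 %

77.02 %


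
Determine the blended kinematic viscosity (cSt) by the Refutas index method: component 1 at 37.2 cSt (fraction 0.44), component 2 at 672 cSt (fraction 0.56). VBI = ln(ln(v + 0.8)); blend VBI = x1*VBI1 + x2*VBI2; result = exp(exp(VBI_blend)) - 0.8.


Refutas method: VBN_i = 14.534*ln(ln(visc_i + 0.8)) + 10.975, blended linearly by mass fraction; since VBN is linear in VBI_i = ln(ln(visc_i + 0.8)) and the fractions sum to 1, blend VBI directly: visc = exp(exp(VBI_blend)) - 0.8
VBI_1 = ln(ln(37.2 + 0.8)) = 1.29132
VBI_2 = ln(ln(672 + 0.8)) = 1.87356
VBI_blend = 0.44 * 1.29132 + 0.56 * 1.87356 = 1.61737
visc_blend = exp(exp(1.61737)) - 0.8 = 153.6

153.6 cSt


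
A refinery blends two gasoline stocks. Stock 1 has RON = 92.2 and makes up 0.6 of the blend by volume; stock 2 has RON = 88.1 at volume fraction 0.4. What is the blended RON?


Linear blending: RON_blend = sum(vi * RONi)
Contribution 1: 0.6 * 92.2 = 55.32
Contribution 2: 0.4 * 88.1 = 35.24
RON_blend = 55.32 + 35.24 = 90.56

90.56


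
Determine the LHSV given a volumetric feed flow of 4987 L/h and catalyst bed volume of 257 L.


LHSV = volumetric feed rate / catalyst volume
= 4987 L/h / 257 L
= 19.40 h^-1

19.40 h^-1


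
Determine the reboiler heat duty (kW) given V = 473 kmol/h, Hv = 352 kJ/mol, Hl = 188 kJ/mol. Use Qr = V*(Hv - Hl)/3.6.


Qr = 473 * (352 - 188) / 3.6 = 473 * 164 / 3.6 = 21550

21550 kW


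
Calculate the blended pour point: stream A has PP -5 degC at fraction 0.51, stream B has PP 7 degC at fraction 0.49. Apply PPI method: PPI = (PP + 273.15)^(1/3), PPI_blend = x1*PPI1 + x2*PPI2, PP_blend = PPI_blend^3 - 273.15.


PPI_1 = (-5 + 273.15)^(1/3) = 6.448508
PPI_2 = (7 + 273.15)^(1/3) = 6.543301
PPI_blend = 0.51 * 6.448508 + 0.49 * 6.543301 = 6.494957
PP_blend = 6.494957^3 - 273.15 = 273.9863 - 273.15 = 0.84

0.84 degC


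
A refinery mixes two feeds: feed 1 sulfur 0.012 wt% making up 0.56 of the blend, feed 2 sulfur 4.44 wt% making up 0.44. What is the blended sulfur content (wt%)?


Linear sulfur blending: S_blend = x1*S1 + x2*S2
Contribution 1: 0.56 * 0.012 = 0.00672 wt%
Contribution 2: 0.44 * 4.44 = 1.9536 wt%
S_blend = 0.00672 + 1.9536 = 1.96032

1.96032 wt%


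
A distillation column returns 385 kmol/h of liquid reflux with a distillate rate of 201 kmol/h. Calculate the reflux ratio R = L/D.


Reflux ratio definition: R = L / D (liquid returned / distillate withdrawn)
L = 385 kmol/h, D = 201 kmol/h
R = 385 / 201 = 1.915

1.915


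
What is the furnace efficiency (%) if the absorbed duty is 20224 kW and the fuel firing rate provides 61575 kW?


Furnace efficiency = Q_absorbed / Q_fuel * 100
= 20224 / 61575 * 100 = 32.84

32.84 %


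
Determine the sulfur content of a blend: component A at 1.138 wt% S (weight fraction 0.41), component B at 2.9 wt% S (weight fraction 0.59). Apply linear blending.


Linear sulfur blending: S_blend = x1*S1 + x2*S2
Contribution 1: 0.41 * 1.138 = 0.46658 wt%
Contribution 2: 0.59 * 2.9 = 1.711 wt%
S_blend = 0.46658 + 1.711 = 2.17758

2.17758 wt%
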